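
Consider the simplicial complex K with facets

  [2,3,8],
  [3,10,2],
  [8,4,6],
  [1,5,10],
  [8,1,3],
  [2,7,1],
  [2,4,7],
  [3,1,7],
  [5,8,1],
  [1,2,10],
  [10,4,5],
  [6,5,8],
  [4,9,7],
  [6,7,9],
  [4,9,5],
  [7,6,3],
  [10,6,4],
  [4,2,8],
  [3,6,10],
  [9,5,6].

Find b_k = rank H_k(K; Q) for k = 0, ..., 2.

We work with the vertex ordering 1 < 2 < 3 < 4 < 5 < 6 < 7 < 8 < 9 < 10. The simplices of K, each written with vertices in increasing order, are:

  0-simplices (10): [1], [2], [3], [4], [5], [6], [7], [8], [9], [10]
  1-simplices (30): (30 of them)
  2-simplices (20): (20 of them)

so the chain groups are C_0 ≅ Z^10, C_1 ≅ Z^30, C_2 ≅ Z^20.

∂_1: C_1 → C_0 maps an edge to its endpoints' difference, ∂[p,q] = q − p.
The 10×30 boundary matrix has rank 9 and Smith normal form diag(1,1,1,1,1,1,1,1,1).

The boundary map ∂_2: C_2 → C_1 maps a triangle to the signed sum of its edges. For instance
  ∂[4,5,9] = [5,9] − [4,9] + [4,5],
  ∂[3,6,7] = [6,7] − [3,7] + [3,6].
The resulting 30×20 matrix has rank 20, and its Smith normal form has invariant factors (1,1,1,1,1,1,1,1,1,1,1,1,1,1,1,1,1,1,1,2).

Now H_k = ker ∂_k / im ∂_{k+1}, so:

  H_0: rank C_0 − rank ∂_1 = 10 − 9 = 1, and the invariant factors of ∂_1 are all 1, so H_0 ≅ Z.
  H_1: rank ker ∂_1 − rank ∂_2 = (30 − 9) − 20 = 1, and ∂_2 has invariant factor 2 > 1, so H_1 ≅ Z ⊕ Z/2.
  H_2: rank ker ∂_2 − rank ∂_3 = (20 − 20) − 0 = 0, and there is no ∂_3, so H_2 ≅ 0.

As a check, the Euler characteristic is 10 − 30 + 20 = 0, which agrees with 1 − 1 + 0 = 0.
(K is a triangulation of the Klein bottle.)

Hence the Betti numbers are b_0 = 1, b_1 = 1, b_2 = 0.

b_0 = 1, b_1 = 1, b_2 = 0.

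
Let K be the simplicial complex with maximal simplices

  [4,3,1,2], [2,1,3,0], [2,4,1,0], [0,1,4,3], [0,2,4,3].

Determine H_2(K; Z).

H_2 = 0.

K has 5 vertices, 10 edges, 10 triangles, 5 3-simplices.
rank ∂_2 = 6, rank ∂_3 = 4 ⇒ b_2 = 10 − 6 − 4 = 0; all invariant factors of ∂_3 are 1 so no torsion. So H_2 = 0.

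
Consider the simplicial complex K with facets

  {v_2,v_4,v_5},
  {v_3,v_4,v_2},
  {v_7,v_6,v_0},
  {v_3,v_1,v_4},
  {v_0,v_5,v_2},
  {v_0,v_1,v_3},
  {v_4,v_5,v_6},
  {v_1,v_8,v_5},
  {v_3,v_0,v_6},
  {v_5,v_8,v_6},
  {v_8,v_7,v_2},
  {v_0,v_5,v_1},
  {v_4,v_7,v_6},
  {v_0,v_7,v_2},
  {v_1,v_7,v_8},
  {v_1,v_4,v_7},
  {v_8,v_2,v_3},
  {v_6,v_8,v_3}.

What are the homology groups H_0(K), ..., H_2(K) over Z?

H_0 ≅ Z,  H_1 ≅ Z^2,  H_2 ≅ Z.

Fix the vertex order v_0 < v_1 < v_2 < v_3 < v_4 < v_5 < v_6 < v_7 < v_8 and write every simplex with vertices in increasing order. Then dim K = 2 and the simplices of K are:

  0-simplices (9): [v_0], [v_1], [v_2], [v_3], [v_4], [v_5], [v_6], [v_7], [v_8]
  1-simplices (27): (27 of them)
  2-simplices (18): (18 of them)

Hence C_0 ≅ Z^9, C_1 ≅ Z^27, C_2 ≅ Z^18.

∂_1: C_1 → C_0 is given by ∂[p,q] = [q] − [p].
This gives a 9×27 integer matrix of rank 8; reducing to Smith normal form yields diagonal entries (1,1,1,1,1,1,1,1).

The boundary map ∂_2: C_2 → C_1 sends each 2-simplex [p,q,r] to [q,r] − [p,r] + [p,q]. For instance
  ∂[v_2,v_3,v_4] = [v_3,v_4] − [v_2,v_4] + [v_2,v_3],
  ∂[v_4,v_6,v_7] = [v_6,v_7] − [v_4,v_7] + [v_4,v_6].
The 27×18 boundary matrix has rank 17 and Smith normal form diag(1,1,1,1,1,1,1,1,1,1,1,1,1,1,1,1,1).

Reading off H_k = ker ∂_k / im ∂_{k+1}:

  H_0: rank C_0 − rank ∂_1 = 9 − 8 = 1, and the invariant factors of ∂_1 are all 1, so H_0 = Z.
  H_1: rank ker ∂_1 − rank ∂_2 = (27 − 8) − 17 = 2, and the invariant factors of ∂_2 are all 1, so H_1 = Z^2.
  H_2: rank ker ∂_2 − rank ∂_3 = (18 − 17) − 0 = 1, and there is no ∂_3, so H_2 = Z.

As a check, the Euler characteristic is 9 − 27 + 18 = 0, which agrees with 1 − 2 + 1 = 0.
(K is a triangulation of the torus T^2.)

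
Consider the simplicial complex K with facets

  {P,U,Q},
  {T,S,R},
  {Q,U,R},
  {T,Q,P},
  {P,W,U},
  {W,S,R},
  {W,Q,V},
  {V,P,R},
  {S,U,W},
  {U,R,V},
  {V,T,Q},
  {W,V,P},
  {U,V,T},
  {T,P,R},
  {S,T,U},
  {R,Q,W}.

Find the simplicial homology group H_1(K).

Take the total order P < Q < R < S < T < U < V < W on the vertex set. Then K (dimension 2) consists of the simplices:

  0-simplices (8): P, Q, R, S, T, U, V, W
  1-simplices (24): PQ, PR, PT, PU, PV, PW, QR, QT, QU, QV, QW, RS, RT, RU, RV, RW, ST, SU, SW, TU, TV, UV, UW, VW
  2-simplices (16): PQT, PQU, PRT, PRV, PUW, PVW, QRU, QRW, QTV, QVW, RST, RSW, RUV, STU, SUW, TUV

giving chain groups C_0 ≅ Z^8, C_1 ≅ Z^24, C_2 ≅ Z^16.

Boundary ∂_1: C_1 → C_0 sends each edge [p,q] (with p < q) to q − p. For instance
  ∂SW = W − S.
The resulting 8×24 matrix has rank 7, and its Smith normal form has invariant factors (1,1,1,1,1,1,1).

∂_2: C_2 → C_1 acts by ∂[p,q,r] = [q,r] − [p,r] + [p,q]. For instance
  ∂PQT = QT − PT + PQ,
  ∂STU = TU − SU + ST.
This gives a 24×16 integer matrix of rank 15; reducing to Smith normal form yields diagonal entries (1,1,1,1,1,1,1,1,1,1,1,1,1,1,1).

Computing H_k = (kernel of ∂_k) / (image of ∂_{k+1}):

  H_1: rank ker ∂_1 − rank ∂_2 = (24 − 7) − 15 = 2, and the invariant factors of ∂_2 are all 1, so H_1 = Z^2.

H_1 = Z^2.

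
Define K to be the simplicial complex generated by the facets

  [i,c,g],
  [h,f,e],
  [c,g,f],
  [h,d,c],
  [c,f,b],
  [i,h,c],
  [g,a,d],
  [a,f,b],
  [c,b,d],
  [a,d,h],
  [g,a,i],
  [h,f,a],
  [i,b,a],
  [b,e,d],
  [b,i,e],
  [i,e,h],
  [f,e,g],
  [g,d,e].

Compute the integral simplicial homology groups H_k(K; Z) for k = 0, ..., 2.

Fix the vertex order a < b < c < d < e < f < g < h < i and write every simplex with vertices in increasing order. Then dim K = 2 and the simplices of K are:

  0-simplices (9): a, b, c, d, e, f, g, h, i
  1-simplices (27): ab, ad, af, ag, ah, ai, bc, bd, be, bf, bi, cd, cf, cg, ch, ci, de, dg, dh, ef, eg, eh, ei, fg, fh, gi, hi
  2-simplices (18): abf, abi, adg, adh, afh, agi, bcd, bcf, bde, bei, cdh, cfg, cgi, chi, deg, efg, efh, ehi

giving chain groups C_0 ≅ Z^9, C_1 ≅ Z^27, C_2 ≅ Z^18.

∂_1: C_1 → C_0 maps an edge to its endpoints' difference, ∂[p,q] = q − p. For instance
  ∂cf = f − c.
As a 9×27 matrix over Z this has rank 8, with invariant factors (1,1,1,1,1,1,1,1).

The boundary map ∂_2: C_2 → C_1 maps a triangle to the signed sum of its edges. For instance
  ∂agi = gi − ai + ag,
  ∂cgi = gi − ci + cg.
The resulting 27×18 matrix has rank 17, and its Smith normal form has invariant factors (1,1,1,1,1,1,1,1,1,1,1,1,1,1,1,1,1).

Reading off H_k = ker ∂_k / im ∂_{k+1}:

  H_0: rank C_0 − rank ∂_1 = 9 − 8 = 1, and the invariant factors of ∂_1 are all 1, so H_0 = Z.
  H_1: rank ker ∂_1 − rank ∂_2 = (27 − 8) − 17 = 2, and the invariant factors of ∂_2 are all 1, so H_1 = Z^2.
  H_2: rank ker ∂_2 − rank ∂_3 = (18 − 17) − 0 = 1, and there is no ∂_3, so H_2 = Z.

As a check, the Euler characteristic is 9 − 27 + 18 = 0, which agrees with 1 − 2 + 1 = 0.
(K is a triangulation of the torus T^2.)

H_0 ≅ Z,  H_1 ≅ Z^2,  H_2 ≅ Z.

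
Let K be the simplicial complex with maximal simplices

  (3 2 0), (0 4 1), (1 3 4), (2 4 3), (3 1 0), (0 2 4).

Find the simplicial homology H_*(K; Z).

We work with the vertex ordering 0 < 1 < 2 < 3 < 4. The simplices of K, each written with vertices in increasing order, are:

  0-simplices (5): [0], [1], [2], [3], [4]
  1-simplices (9): [0,1], [0,2], [0,3], [0,4], [1,3], [1,4], [2,3], [2,4], [3,4]
  2-simplices (6): [0,1,3], [0,1,4], [0,2,3], [0,2,4], [1,3,4], [2,3,4]

giving chain groups C_0 ≅ Z^5, C_1 ≅ Z^9, C_2 ≅ Z^6.

∂_1: C_1 → C_0 sends each edge [p,q] (with p < q) to q − p.
The resulting 5×9 matrix has rank 4, and its Smith normal form has invariant factors (1,1,1,1).

Boundary ∂_2: C_2 → C_1 sends each 2-simplex [p,q,r] to [q,r] − [p,r] + [p,q]. For instance
  ∂[0,1,4] = [1,4] − [0,4] + [0,1],
  ∂[0,2,3] = [2,3] − [0,3] + [0,2].
This gives a 9×6 integer matrix of rank 5; reducing to Smith normal form yields diagonal entries (1,1,1,1,1).

Now H_k = ker ∂_k / im ∂_{k+1}, so:

  H_0: rank C_0 − rank ∂_1 = 5 − 4 = 1, and the invariant factors of ∂_1 are all 1, so H_0 = Z.
  H_1: rank ker ∂_1 − rank ∂_2 = (9 − 4) − 5 = 0, and the invariant factors of ∂_2 are all 1, so H_1 = 0.
  H_2: rank ker ∂_2 − rank ∂_3 = (6 − 5) − 0 = 1, and there is no ∂_3, so H_2 = Z.

As a check, the Euler characteristic is 5 − 9 + 6 = 2, which agrees with 1 − 0 + 1 = 2.
(K is a triangulation of the 2-sphere S^2.)

H_0 = Z,  H_1 = 0,  H_2 = Z.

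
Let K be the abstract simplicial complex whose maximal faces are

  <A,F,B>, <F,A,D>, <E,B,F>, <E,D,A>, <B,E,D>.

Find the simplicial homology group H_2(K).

Take the total order A < B < D < E < F on the vertex set. Then K (dimension 2) consists of the simplices:

  0-simplices (5): A, B, D, E, F
  1-simplices (10): AB, AD, AE, AF, BD, BE, BF, DE, DF, EF
  2-simplices (5): ABF, ADE, ADF, BDE, BEF

Hence C_0 ≅ Z^5, C_1 ≅ Z^10, C_2 ≅ Z^5.

Boundary ∂_1: C_1 → C_0 maps an edge to its endpoints' difference, ∂[p,q] = q − p. For instance
  ∂EF = F − E.
This gives a 5×10 integer matrix of rank 4; reducing to Smith normal form yields diagonal entries (1,1,1,1).

The boundary map ∂_2: C_2 → C_1 maps a triangle to the signed sum of its edges. For instance
  ∂BDE = DE − BE + BD,
  ∂ABF = BF − AF + AB.
As a 10×5 matrix over Z this has rank 5, with invariant factors (1,1,1,1,1).

Computing H_k = (kernel of ∂_k) / (image of ∂_{k+1}):

  H_2: rank ker ∂_2 − rank ∂_3 = (5 − 5) − 0 = 0, and there is no ∂_3, so H_2 = 0.

H_2 ≅ 0.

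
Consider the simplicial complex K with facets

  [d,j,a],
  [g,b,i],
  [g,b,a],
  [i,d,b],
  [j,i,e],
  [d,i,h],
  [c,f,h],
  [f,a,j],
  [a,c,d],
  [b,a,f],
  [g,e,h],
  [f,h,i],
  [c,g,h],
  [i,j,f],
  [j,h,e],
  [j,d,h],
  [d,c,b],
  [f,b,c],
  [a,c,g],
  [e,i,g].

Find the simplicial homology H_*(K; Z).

H_0 = Z,  H_1 = Z ⊕ Z/2,  H_2 = 0.

K has 10 vertices, 30 edges, 20 triangles.
rank ∂_0 = 0, rank ∂_1 = 9 ⇒ b_0 = 10 − 0 − 9 = 1; all invariant factors of ∂_1 are 1 so no torsion. So H_0 = Z.
rank ∂_1 = 9, rank ∂_2 = 20 ⇒ b_1 = 30 − 9 − 20 = 1; ∂_2 has invariant factor(s) [2] giving torsion. So H_1 = Z ⊕ Z/2.
rank ∂_2 = 20, rank ∂_3 = 0 ⇒ b_2 = 20 − 20 − 0 = 0. So H_2 = 0.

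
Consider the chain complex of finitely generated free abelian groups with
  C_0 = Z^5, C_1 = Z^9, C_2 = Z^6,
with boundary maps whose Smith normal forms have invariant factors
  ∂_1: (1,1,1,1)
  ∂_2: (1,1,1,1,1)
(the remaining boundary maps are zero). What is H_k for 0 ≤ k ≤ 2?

H_0: b_0 = 5 − 0 − 4 = 1; torsion from ∂_1 factors > 1: none. So H_0 = Z.
H_1: b_1 = 9 − 4 − 5 = 0; torsion from ∂_2 factors > 1: none. So H_1 = 0.
H_2: b_2 = 6 − 5 − 0 = 1; torsion from ∂_3 factors > 1: none. So H_2 = Z.

H_0 = Z,  H_1 = 0,  H_2 = Z.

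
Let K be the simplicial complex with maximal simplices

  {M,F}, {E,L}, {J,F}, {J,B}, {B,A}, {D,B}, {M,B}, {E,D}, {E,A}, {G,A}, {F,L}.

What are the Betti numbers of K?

b_0 = 1, b_1 = 3.

We work with the vertex ordering A < B < D < E < F < G < J < L < M. The simplices of K, each written with vertices in increasing order, are:

  0-simplices (9): A, B, D, E, F, G, J, L, M
  1-simplices (11): AB, AE, AG, BD, BJ, BM, DE, EL, FJ, FL, FM

giving chain groups C_0 ≅ Z^9, C_1 ≅ Z^11.

∂_1: C_1 → C_0 sends each edge [p,q] (with p < q) to q − p. For instance
  ∂AB = B − A.
The 9×11 boundary matrix has rank 8 and Smith normal form diag(1,1,1,1,1,1,1,1).

Reading off H_k = ker ∂_k / im ∂_{k+1}:

  H_0: rank C_0 − rank ∂_1 = 9 − 8 = 1, and the invariant factors of ∂_1 are all 1, so H_0 = Z.
  H_1: rank ker ∂_1 − rank ∂_2 = (11 − 8) − 0 = 3, and there is no ∂_2, so H_1 = Z^3.

Hence the Betti numbers are b_0 = 1, b_1 = 3.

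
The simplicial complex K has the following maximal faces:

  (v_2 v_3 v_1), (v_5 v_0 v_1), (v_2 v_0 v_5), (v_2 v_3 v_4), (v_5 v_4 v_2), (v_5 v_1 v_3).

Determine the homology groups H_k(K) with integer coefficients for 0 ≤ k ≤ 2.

Fix the vertex order v_0 < v_1 < v_2 < v_3 < v_4 < v_5 and write every simplex with vertices in increasing order. Then dim K = 2 and the simplices of K are:

  0-simplices (6): [v_0], [v_1], [v_2], [v_3], [v_4], [v_5]
  1-simplices (12): [v_0,v_1], [v_0,v_2], [v_0,v_5], [v_1,v_2], [v_1,v_3], [v_1,v_5], [v_2,v_3], [v_2,v_4], [v_2,v_5], [v_3,v_4], [v_3,v_5], [v_4,v_5]
  2-simplices (6): [v_0,v_1,v_5], [v_0,v_2,v_5], [v_1,v_2,v_3], [v_1,v_3,v_5], [v_2,v_3,v_4], [v_2,v_4,v_5]

giving chain groups C_0 ≅ Z^6, C_1 ≅ Z^12, C_2 ≅ Z^6.

∂_1: C_1 → C_0 sends each edge [p,q] (with p < q) to q − p. For instance
  ∂[v_2,v_4] = [v_4] − [v_2].
The 6×12 boundary matrix has rank 5 and Smith normal form diag(1,1,1,1,1).

Boundary ∂_2: C_2 → C_1 maps a triangle to the signed sum of its edges. For instance
  ∂[v_1,v_3,v_5] = [v_3,v_5] − [v_1,v_5] + [v_1,v_3],
  ∂[v_0,v_2,v_5] = [v_2,v_5] − [v_0,v_5] + [v_0,v_2].
The 12×6 boundary matrix has rank 6 and Smith normal form diag(1,1,1,1,1,1).

Reading off H_k = ker ∂_k / im ∂_{k+1}:

  H_0: rank C_0 − rank ∂_1 = 6 − 5 = 1, and the invariant factors of ∂_1 are all 1, so H_0 = Z.
  H_1: rank ker ∂_1 − rank ∂_2 = (12 − 5) − 6 = 1, and the invariant factors of ∂_2 are all 1, so H_1 = Z.
  H_2: rank ker ∂_2 − rank ∂_3 = (6 − 6) − 0 = 0, and there is no ∂_3, so H_2 = 0.

As a check, the Euler characteristic is 6 − 12 + 6 = 0, which agrees with 1 − 1 + 0 = 0.
(K is a triangulation of the cylinder S^1 x I.)

H_0 = Z,  H_1 = Z,  H_2 = 0.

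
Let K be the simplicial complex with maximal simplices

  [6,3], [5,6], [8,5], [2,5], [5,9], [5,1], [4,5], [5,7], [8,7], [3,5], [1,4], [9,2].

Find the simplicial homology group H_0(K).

H_0 = Z.

Fix the vertex order 1 < 2 < 3 < 4 < 5 < 6 < 7 < 8 < 9 and write every simplex with vertices in increasing order. Then dim K = 1 and the simplices of K are:

  0-simplices (9): [1], [2], [3], [4], [5], [6], [7], [8], [9]
  1-simplices (12): [1,4], [1,5], [2,5], [2,9], [3,5], [3,6], [4,5], [5,6], [5,7], [5,8], [5,9], [7,8]

so the chain groups are C_0 ≅ Z^9, C_1 ≅ Z^12.

∂_1: C_1 → C_0 is given by ∂[p,q] = [q] − [p]. For instance
  ∂[5,9] = [9] − [5].
The 9×12 boundary matrix has rank 8 and Smith normal form diag(1,1,1,1,1,1,1,1).

Reading off H_k = ker ∂_k / im ∂_{k+1}:

  H_0: rank C_0 − rank ∂_1 = 9 − 8 = 1, and the invariant factors of ∂_1 are all 1, so H_0 = Z.

(K is a triangulation of a wedge of 4 circles.)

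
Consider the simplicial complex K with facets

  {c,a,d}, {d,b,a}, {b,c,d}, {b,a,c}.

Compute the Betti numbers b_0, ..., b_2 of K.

b_0 = 1, b_1 = 0, b_2 = 1.

We work with the vertex ordering a < b < c < d. The simplices of K, each written with vertices in increasing order, are:

  0-simplices (4): a, b, c, d
  1-simplices (6): ab, ac, ad, bc, bd, cd
  2-simplices (4): abc, abd, acd, bcd

so the chain groups are C_0 ≅ Z^4, C_1 ≅ Z^6, C_2 ≅ Z^4.

Boundary ∂_1: C_1 → C_0 maps an edge to its endpoints' difference, ∂[p,q] = q − p. For instance
  ∂ac = c − a.
This gives a 4×6 integer matrix of rank 3; reducing to Smith normal form yields diagonal entries (1,1,1).

The boundary map ∂_2: C_2 → C_1 acts by ∂[p,q,r] = [q,r] − [p,r] + [p,q]. For instance
  ∂abc = bc − ac + ab,
  ∂acd = cd − ad + ac.
The resulting 6×4 matrix has rank 3, and its Smith normal form has invariant factors (1,1,1).

Reading off H_k = ker ∂_k / im ∂_{k+1}:

  H_0: rank C_0 − rank ∂_1 = 4 − 3 = 1, and the invariant factors of ∂_1 are all 1, so H_0 = Z.
  H_1: rank ker ∂_1 − rank ∂_2 = (6 − 3) − 3 = 0, and the invariant factors of ∂_2 are all 1, so H_1 = 0.
  H_2: rank ker ∂_2 − rank ∂_3 = (4 − 3) − 0 = 1, and there is no ∂_3, so H_2 = Z.

Hence the Betti numbers are b_0 = 1, b_1 = 0, b_2 = 1.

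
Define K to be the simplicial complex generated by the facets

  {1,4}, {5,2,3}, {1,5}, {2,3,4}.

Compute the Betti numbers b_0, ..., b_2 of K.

b_0 = 1, b_1 = 1, b_2 = 0.

Take the total order 1 < 2 < 3 < 4 < 5 on the vertex set. Then K (dimension 2) consists of the simplices:

  0-simplices (5): [1], [2], [3], [4], [5]
  1-simplices (7): [1,4], [1,5], [2,3], [2,4], [2,5], [3,4], [3,5]
  2-simplices (2): [2,3,4], [2,3,5]

so the chain groups are C_0 ≅ Z^5, C_1 ≅ Z^7, C_2 ≅ Z^2.

Boundary ∂_1: C_1 → C_0 sends each edge [p,q] (with p < q) to q − p.
As a 5×7 matrix over Z this has rank 4, with invariant factors (1,1,1,1).

∂_2: C_2 → C_1 sends each 2-simplex [p,q,r] to [q,r] − [p,r] + [p,q]. For instance
  ∂[2,3,5] = [3,5] − [2,5] + [2,3],
  ∂[2,3,4] = [3,4] − [2,4] + [2,3].
The 7×2 boundary matrix has rank 2 and Smith normal form diag(1,1).

Reading off H_k = ker ∂_k / im ∂_{k+1}:

  H_0: rank C_0 − rank ∂_1 = 5 − 4 = 1, and the invariant factors of ∂_1 are all 1, so H_0 ≅ Z.
  H_1: rank ker ∂_1 − rank ∂_2 = (7 − 4) − 2 = 1, and the invariant factors of ∂_2 are all 1, so H_1 ≅ Z.
  H_2: rank ker ∂_2 − rank ∂_3 = (2 − 2) − 0 = 0, and there is no ∂_3, so H_2 ≅ 0.

Hence the Betti numbers are b_0 = 1, b_1 = 1, b_2 = 0.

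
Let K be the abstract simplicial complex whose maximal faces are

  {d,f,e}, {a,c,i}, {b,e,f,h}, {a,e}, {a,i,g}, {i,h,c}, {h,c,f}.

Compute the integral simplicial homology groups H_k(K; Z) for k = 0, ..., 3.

Fix the vertex order a < b < c < d < e < f < g < h < i and write every simplex with vertices in increasing order. Then dim K = 3 and the simplices of K are:

  0-simplices (9): a, b, c, d, e, f, g, h, i
  1-simplices (17): ac, ae, ag, ai, be, bf, bh, cf, ch, ci, de, df, ef, eh, fh, gi, hi
  2-simplices (9): aci, agi, bef, beh, bfh, cfh, chi, def, efh
  3-simplices (1): befh

giving chain groups C_0 ≅ Z^9, C_1 ≅ Z^17, C_2 ≅ Z^9, C_3 ≅ Z^1.

The boundary map ∂_1: C_1 → C_0 sends each edge [p,q] (with p < q) to q − p.
The resulting 9×17 matrix has rank 8, and its Smith normal form has invariant factors (1,1,1,1,1,1,1,1).

∂_2: C_2 → C_1 acts by ∂[p,q,r] = [q,r] − [p,r] + [p,q]. For instance
  ∂chi = hi − ci + ch,
  ∂bfh = fh − bh + bf.
This gives a 17×9 integer matrix of rank 8; reducing to Smith normal form yields diagonal entries (1,1,1,1,1,1,1,1).

∂_3: C_3 → C_2 sends each 3-simplex σ to the alternating sum Σ_i (−1)^i (σ with its i-th vertex removed). For instance
  ∂befh = efh − bfh + beh − bef.
The 9×1 boundary matrix has rank 1 and Smith normal form diag(1).

Now H_k = ker ∂_k / im ∂_{k+1}, so:

  H_0: rank C_0 − rank ∂_1 = 9 − 8 = 1, and the invariant factors of ∂_1 are all 1, so H_0 ≅ Z.
  H_1: rank ker ∂_1 − rank ∂_2 = (17 − 8) − 8 = 1, and the invariant factors of ∂_2 are all 1, so H_1 ≅ Z.
  H_2: rank ker ∂_2 − rank ∂_3 = (9 − 8) − 1 = 0, and the invariant factors of ∂_3 are all 1, so H_2 ≅ 0.
  H_3: rank ker ∂_3 − rank ∂_4 = (1 − 1) − 0 = 0, and there is no ∂_4, so H_3 ≅ 0.

H_0 = Z,  H_1 = Z,  H_2 = 0,  H_3 = 0.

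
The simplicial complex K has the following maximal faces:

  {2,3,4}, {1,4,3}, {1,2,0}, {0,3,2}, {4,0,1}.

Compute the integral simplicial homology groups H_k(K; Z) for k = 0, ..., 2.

H_0 = Z,  H_1 = Z,  H_2 = 0.

Take the total order 0 < 1 < 2 < 3 < 4 on the vertex set. Then K (dimension 2) consists of the simplices:

  0-simplices (5): [0], [1], [2], [3], [4]
  1-simplices (10): [0,1], [0,2], [0,3], [0,4], [1,2], [1,3], [1,4], [2,3], [2,4], [3,4]
  2-simplices (5): [0,1,2], [0,1,4], [0,2,3], [1,3,4], [2,3,4]

Hence C_0 ≅ Z^5, C_1 ≅ Z^10, C_2 ≅ Z^5.

∂_1: C_1 → C_0 maps an edge to its endpoints' difference, ∂[p,q] = q − p. For instance
  ∂[0,1] = [1] − [0].
The resulting 5×10 matrix has rank 4, and its Smith normal form has invariant factors (1,1,1,1).

∂_2: C_2 → C_1 maps a triangle to the signed sum of its edges. For instance
  ∂[0,2,3] = [2,3] − [0,3] + [0,2],
  ∂[1,3,4] = [3,4] − [1,4] + [1,3].
As a 10×5 matrix over Z this has rank 5, with invariant factors (1,1,1,1,1).

Computing H_k = (kernel of ∂_k) / (image of ∂_{k+1}):

  H_0: rank C_0 − rank ∂_1 = 5 − 4 = 1, and the invariant factors of ∂_1 are all 1, so H_0 ≅ Z.
  H_1: rank ker ∂_1 − rank ∂_2 = (10 − 4) − 5 = 1, and the invariant factors of ∂_2 are all 1, so H_1 ≅ Z.
  H_2: rank ker ∂_2 − rank ∂_3 = (5 − 5) − 0 = 0, and there is no ∂_3, so H_2 ≅ 0.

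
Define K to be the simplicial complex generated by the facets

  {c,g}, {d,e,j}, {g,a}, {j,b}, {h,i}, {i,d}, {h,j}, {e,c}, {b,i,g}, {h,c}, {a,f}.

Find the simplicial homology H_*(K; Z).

Order the vertices as a < b < c < d < e < f < g < h < i < j. Listing each simplex with vertices in this order, K has dimension 2 with simplices:

  0-simplices (10): a, b, c, d, e, f, g, h, i, j
  1-simplices (15): af, ag, bg, bi, bj, ce, cg, ch, de, di, dj, ej, gi, hi, hj
  2-simplices (2): bgi, dej

Hence C_0 ≅ Z^10, C_1 ≅ Z^15, C_2 ≅ Z^2.

∂_1: C_1 → C_0 is given by ∂[p,q] = [q] − [p]. For instance
  ∂af = f − a.
The 10×15 boundary matrix has rank 9 and Smith normal form diag(1,1,1,1,1,1,1,1,1).

Boundary ∂_2: C_2 → C_1 acts by ∂[p,q,r] = [q,r] − [p,r] + [p,q]. For instance
  ∂dej = ej − dj + de,
  ∂bgi = gi − bi + bg.
The 15×2 boundary matrix has rank 2 and Smith normal form diag(1,1).

Computing H_k = (kernel of ∂_k) / (image of ∂_{k+1}):

  H_0: rank C_0 − rank ∂_1 = 10 − 9 = 1, and the invariant factors of ∂_1 are all 1, so H_0 ≅ Z.
  H_1: rank ker ∂_1 − rank ∂_2 = (15 − 9) − 2 = 4, and the invariant factors of ∂_2 are all 1, so H_1 ≅ Z^4.
  H_2: rank ker ∂_2 − rank ∂_3 = (2 − 2) − 0 = 0, and there is no ∂_3, so H_2 ≅ 0.

H_0 ≅ Z,  H_1 ≅ Z^4,  H_2 = 0.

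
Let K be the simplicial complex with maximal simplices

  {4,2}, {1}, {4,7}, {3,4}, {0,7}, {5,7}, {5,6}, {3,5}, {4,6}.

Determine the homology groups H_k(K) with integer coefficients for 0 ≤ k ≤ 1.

H_0 ≅ Z^2,  H_1 ≅ Z^2.

Take the total order 0 < 1 < 2 < 3 < 4 < 5 < 6 < 7 on the vertex set. Then K (dimension 1) consists of the simplices:

  0-simplices (8): [0], [1], [2], [3], [4], [5], [6], [7]
  1-simplices (8): [0,7], [2,4], [3,4], [3,5], [4,6], [4,7], [5,6], [5,7]

so the chain groups are C_0 ≅ Z^8, C_1 ≅ Z^8.

The boundary map ∂_1: C_1 → C_0 is given by ∂[p,q] = [q] − [p]. For instance
  ∂[3,5] = [5] − [3].
The 8×8 boundary matrix has rank 6 and Smith normal form diag(1,1,1,1,1,1).

From H_k ≅ ker(∂_k) / im(∂_{k+1}) we obtain:

  H_0: rank C_0 − rank ∂_1 = 8 − 6 = 2, and the invariant factors of ∂_1 are all 1, so H_0 ≅ Z^2.
  H_1: rank ker ∂_1 − rank ∂_2 = (8 − 6) − 0 = 2, and there is no ∂_2, so H_1 ≅ Z^2.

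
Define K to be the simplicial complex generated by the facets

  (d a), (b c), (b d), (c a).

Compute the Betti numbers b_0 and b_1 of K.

Take the total order a < b < c < d on the vertex set. Then K (dimension 1) consists of the simplices:

  0-simplices (4): a, b, c, d
  1-simplices (4): ac, ad, bc, bd

Hence C_0 ≅ Z^4, C_1 ≅ Z^4.

The boundary map ∂_1: C_1 → C_0 maps an edge to its endpoints' difference, ∂[p,q] = q − p. For instance
  ∂bd = d − b.
The resulting 4×4 matrix has rank 3, and its Smith normal form has invariant factors (1,1,1).

Now H_k = ker ∂_k / im ∂_{k+1}, so:

  H_0: rank C_0 − rank ∂_1 = 4 − 3 = 1, and the invariant factors of ∂_1 are all 1, so H_0 = Z.
  H_1: rank ker ∂_1 − rank ∂_2 = (4 − 3) − 0 = 1, and there is no ∂_2, so H_1 = Z.

As a check, the Euler characteristic is 4 − 4 = 0, which agrees with 1 − 1 = 0.

Hence the Betti numbers are b_0 = 1, b_1 = 1.

b_0 = 1, b_1 = 1.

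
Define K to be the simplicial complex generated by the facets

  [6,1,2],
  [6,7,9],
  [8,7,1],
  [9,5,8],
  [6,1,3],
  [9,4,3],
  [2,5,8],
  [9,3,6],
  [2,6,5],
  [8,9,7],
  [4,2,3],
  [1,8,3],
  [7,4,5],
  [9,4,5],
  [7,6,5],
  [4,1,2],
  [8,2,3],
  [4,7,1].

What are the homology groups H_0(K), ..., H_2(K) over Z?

H_0 = Z,  H_1 = Z ⊕ Z/2,  H_2 = 0.

Take the total order 1 < 2 < 3 < 4 < 5 < 6 < 7 < 8 < 9 on the vertex set. Then K (dimension 2) consists of the simplices:

  0-simplices (9): [1], [2], [3], [4], [5], [6], [7], [8], [9]
  1-simplices (27): (27 of them)
  2-simplices (18): [1,2,4], [1,2,6], [1,3,6], [1,3,8], [1,4,7], [1,7,8], [2,3,4], [2,3,8], [2,5,6], [2,5,8], [3,4,9], [3,6,9], [4,5,7], [4,5,9], [5,6,7], [5,8,9], [6,7,9], [7,8,9]

Hence C_0 ≅ Z^9, C_1 ≅ Z^27, C_2 ≅ Z^18.

The boundary map ∂_1: C_1 → C_0 sends each edge [p,q] (with p < q) to q − p.
This gives a 9×27 integer matrix of rank 8; reducing to Smith normal form yields diagonal entries (1,1,1,1,1,1,1,1).

∂_2: C_2 → C_1 sends each 2-simplex [p,q,r] to [q,r] − [p,r] + [p,q]. For instance
  ∂[1,2,4] = [2,4] − [1,4] + [1,2],
  ∂[2,3,4] = [3,4] − [2,4] + [2,3].
As a 27×18 matrix over Z this has rank 18, with invariant factors (1,1,1,1,1,1,1,1,1,1,1,1,1,1,1,1,1,2).

From H_k ≅ ker(∂_k) / im(∂_{k+1}) we obtain:

  H_0: rank C_0 − rank ∂_1 = 9 − 8 = 1, and the invariant factors of ∂_1 are all 1, so H_0 = Z.
  H_1: rank ker ∂_1 − rank ∂_2 = (27 − 8) − 18 = 1, and ∂_2 has invariant factor 2 > 1, so H_1 = Z ⊕ Z/2.
  H_2: rank ker ∂_2 − rank ∂_3 = (18 − 18) − 0 = 0, and there is no ∂_3, so H_2 = 0.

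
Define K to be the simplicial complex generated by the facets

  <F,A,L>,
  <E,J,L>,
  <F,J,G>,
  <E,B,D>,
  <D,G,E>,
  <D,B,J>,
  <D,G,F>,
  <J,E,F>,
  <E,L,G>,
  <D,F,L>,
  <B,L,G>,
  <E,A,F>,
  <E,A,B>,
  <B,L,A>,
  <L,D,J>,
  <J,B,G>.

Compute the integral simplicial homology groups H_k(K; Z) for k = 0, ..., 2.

H_0 ≅ Z,  H_1 ≅ Z^2,  H_2 ≅ Z.

We work with the vertex ordering A < B < D < E < F < G < J < L. The simplices of K, each written with vertices in increasing order, are:

  0-simplices (8): A, B, D, E, F, G, J, L
  1-simplices (24): AB, AE, AF, AL, BD, BE, BG, BJ, BL, DE, DF, DG, DJ, DL, EF, EG, EJ, EL, FG, FJ, FL, GJ, GL, JL
  2-simplices (16): ABE, ABL, AEF, AFL, BDE, BDJ, BGJ, BGL, DEG, DFG, DFL, DJL, EFJ, EGL, EJL, FGJ

giving chain groups C_0 ≅ Z^8, C_1 ≅ Z^24, C_2 ≅ Z^16.

The boundary map ∂_1: C_1 → C_0 sends each edge [p,q] (with p < q) to q − p.
As a 8×24 matrix over Z this has rank 7, with invariant factors (1,1,1,1,1,1,1).

Boundary ∂_2: C_2 → C_1 maps a triangle to the signed sum of its edges. For instance
  ∂ABL = BL − AL + AB,
  ∂BGL = GL − BL + BG.
The 24×16 boundary matrix has rank 15 and Smith normal form diag(1,1,1,1,1,1,1,1,1,1,1,1,1,1,1).

Computing H_k = (kernel of ∂_k) / (image of ∂_{k+1}):

  H_0: rank C_0 − rank ∂_1 = 8 − 7 = 1, and the invariant factors of ∂_1 are all 1, so H_0 ≅ Z.
  H_1: rank ker ∂_1 − rank ∂_2 = (24 − 7) − 15 = 2, and the invariant factors of ∂_2 are all 1, so H_1 ≅ Z^2.
  H_2: rank ker ∂_2 − rank ∂_3 = (16 − 15) − 0 = 1, and there is no ∂_3, so H_2 ≅ Z.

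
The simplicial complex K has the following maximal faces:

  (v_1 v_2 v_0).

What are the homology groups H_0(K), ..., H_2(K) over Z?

H_0 ≅ Z,  H_1 = 0,  H_2 = 0.

We work with the vertex ordering v_0 < v_1 < v_2. The simplices of K, each written with vertices in increasing order, are:

  0-simplices (3): [v_0], [v_1], [v_2]
  1-simplices (3): [v_0,v_1], [v_0,v_2], [v_1,v_2]
  2-simplices (1): [v_0,v_1,v_2]

giving chain groups C_0 ≅ Z^3, C_1 ≅ Z^3, C_2 ≅ Z^1.

The boundary map ∂_1: C_1 → C_0 maps an edge to its endpoints' difference, ∂[p,q] = q − p.
As a 3×3 matrix over Z this has rank 2, with invariant factors (1,1).

∂_2: C_2 → C_1 maps a triangle to the signed sum of its edges. For instance
  ∂[v_0,v_1,v_2] = [v_1,v_2] − [v_0,v_2] + [v_0,v_1].
The resulting 3×1 matrix has rank 1, and its Smith normal form has invariant factors (1).

From H_k ≅ ker(∂_k) / im(∂_{k+1}) we obtain:

  H_0: rank C_0 − rank ∂_1 = 3 − 2 = 1, and the invariant factors of ∂_1 are all 1, so H_0 ≅ Z.
  H_1: rank ker ∂_1 − rank ∂_2 = (3 − 2) − 1 = 0, and the invariant factors of ∂_2 are all 1, so H_1 ≅ 0.
  H_2: rank ker ∂_2 − rank ∂_3 = (1 − 1) − 0 = 0, and there is no ∂_3, so H_2 ≅ 0.

(K is a triangulation of the 2-simplex.)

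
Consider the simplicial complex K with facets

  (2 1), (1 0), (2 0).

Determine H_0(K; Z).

K has 3 vertices, 3 edges.
rank ∂_0 = 0, rank ∂_1 = 2 ⇒ b_0 = 3 − 0 − 2 = 1; all invariant factors of ∂_1 are 1 so no torsion. So H_0 = Z.

H_0 = Z.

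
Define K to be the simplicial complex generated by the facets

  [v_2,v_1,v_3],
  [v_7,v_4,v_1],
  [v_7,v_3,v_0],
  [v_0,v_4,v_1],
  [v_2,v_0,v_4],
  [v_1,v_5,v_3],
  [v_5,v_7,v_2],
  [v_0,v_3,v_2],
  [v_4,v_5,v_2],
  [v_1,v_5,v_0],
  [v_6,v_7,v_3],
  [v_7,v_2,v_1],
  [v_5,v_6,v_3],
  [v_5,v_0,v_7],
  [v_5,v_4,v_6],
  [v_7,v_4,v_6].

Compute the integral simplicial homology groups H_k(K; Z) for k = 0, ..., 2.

H_0 = Z,  H_1 = Z^2,  H_2 = Z.

Order the vertices as v_0 < v_1 < v_2 < v_3 < v_4 < v_5 < v_6 < v_7. Listing each simplex with vertices in this order, K has dimension 2 with simplices:

  0-simplices (8): [v_0], [v_1], [v_2], [v_3], [v_4], [v_5], [v_6], [v_7]
  1-simplices (24): (24 of them)
  2-simplices (16): (16 of them)

giving chain groups C_0 ≅ Z^8, C_1 ≅ Z^24, C_2 ≅ Z^16.

∂_1: C_1 → C_0 is given by ∂[p,q] = [q] − [p]. For instance
  ∂[v_1,v_5] = [v_5] − [v_1].
As a 8×24 matrix over Z this has rank 7, with invariant factors (1,1,1,1,1,1,1).

∂_2: C_2 → C_1 acts by ∂[p,q,r] = [q,r] − [p,r] + [p,q]. For instance
  ∂[v_0,v_2,v_3] = [v_2,v_3] − [v_0,v_3] + [v_0,v_2],
  ∂[v_4,v_6,v_7] = [v_6,v_7] − [v_4,v_7] + [v_4,v_6].
This gives a 24×16 integer matrix of rank 15; reducing to Smith normal form yields diagonal entries (1,1,1,1,1,1,1,1,1,1,1,1,1,1,1).

Now H_k = ker ∂_k / im ∂_{k+1}, so:

  H_0: rank C_0 − rank ∂_1 = 8 − 7 = 1, and the invariant factors of ∂_1 are all 1, so H_0 ≅ Z.
  H_1: rank ker ∂_1 − rank ∂_2 = (24 − 7) − 15 = 2, and the invariant factors of ∂_2 are all 1, so H_1 ≅ Z^2.
  H_2: rank ker ∂_2 − rank ∂_3 = (16 − 15) − 0 = 1, and there is no ∂_3, so H_2 ≅ Z.

(K is a triangulation of the torus T^2.)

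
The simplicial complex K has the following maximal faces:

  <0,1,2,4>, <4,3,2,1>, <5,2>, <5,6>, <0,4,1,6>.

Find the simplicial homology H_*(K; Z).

H_0 ≅ Z,  H_1 ≅ Z,  H_2 = 0,  H_3 = 0.

Order the vertices as 0 < 1 < 2 < 3 < 4 < 5 < 6. Listing each simplex with vertices in this order, K has dimension 3 with simplices:

  0-simplices (7): [0], [1], [2], [3], [4], [5], [6]
  1-simplices (14): [0,1], [0,2], [0,4], [0,6], [1,2], [1,3], [1,4], [1,6], [2,3], [2,4], [2,5], [3,4], [4,6], [5,6]
  2-simplices (10): [0,1,2], [0,1,4], [0,1,6], [0,2,4], [0,4,6], [1,2,3], [1,2,4], [1,3,4], [1,4,6], [2,3,4]
  3-simplices (3): [0,1,2,4], [0,1,4,6], [1,2,3,4]

giving chain groups C_0 ≅ Z^7, C_1 ≅ Z^14, C_2 ≅ Z^10, C_3 ≅ Z^3.

The boundary map ∂_1: C_1 → C_0 maps an edge to its endpoints' difference, ∂[p,q] = q − p.
The resulting 7×14 matrix has rank 6, and its Smith normal form has invariant factors (1,1,1,1,1,1).

The boundary map ∂_2: C_2 → C_1 maps a triangle to the signed sum of its edges. For instance
  ∂[0,1,6] = [1,6] − [0,6] + [0,1],
  ∂[0,1,4] = [1,4] − [0,4] + [0,1].
This gives a 14×10 integer matrix of rank 7; reducing to Smith normal form yields diagonal entries (1,1,1,1,1,1,1).

∂_3: C_3 → C_2 sends each 3-simplex σ to the alternating sum Σ_i (−1)^i (σ with its i-th vertex removed). For instance
  ∂[1,2,3,4] = [2,3,4] − [1,3,4] + [1,2,4] − [1,2,3],
  ∂[0,1,2,4] = [1,2,4] − [0,2,4] + [0,1,4] − [0,1,2].
The resulting 10×3 matrix has rank 3, and its Smith normal form has invariant factors (1,1,1).

From H_k ≅ ker(∂_k) / im(∂_{k+1}) we obtain:

  H_0: rank C_0 − rank ∂_1 = 7 − 6 = 1, and the invariant factors of ∂_1 are all 1, so H_0 ≅ Z.
  H_1: rank ker ∂_1 − rank ∂_2 = (14 − 6) − 7 = 1, and the invariant factors of ∂_2 are all 1, so H_1 ≅ Z.
  H_2: rank ker ∂_2 − rank ∂_3 = (10 − 7) − 3 = 0, and the invariant factors of ∂_3 are all 1, so H_2 ≅ 0.
  H_3: rank ker ∂_3 − rank ∂_4 = (3 − 3) − 0 = 0, and there is no ∂_4, so H_3 ≅ 0.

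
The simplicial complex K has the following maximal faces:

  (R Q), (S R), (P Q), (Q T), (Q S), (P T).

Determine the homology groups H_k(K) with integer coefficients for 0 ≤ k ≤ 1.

We work with the vertex ordering P < Q < R < S < T. The simplices of K, each written with vertices in increasing order, are:

  0-simplices (5): P, Q, R, S, T
  1-simplices (6): PQ, PT, QR, QS, QT, RS

Hence C_0 ≅ Z^5, C_1 ≅ Z^6.

∂_1: C_1 → C_0 maps an edge to its endpoints' difference, ∂[p,q] = q − p. For instance
  ∂RS = S − R.
This gives a 5×6 integer matrix of rank 4; reducing to Smith normal form yields diagonal entries (1,1,1,1).

Now H_k = ker ∂_k / im ∂_{k+1}, so:

  H_0: rank C_0 − rank ∂_1 = 5 − 4 = 1, and the invariant factors of ∂_1 are all 1, so H_0 = Z.
  H_1: rank ker ∂_1 − rank ∂_2 = (6 − 4) − 0 = 2, and there is no ∂_2, so H_1 = Z^2.

(K is a triangulation of a wedge of 2 circles.)

H_0 ≅ Z,  H_1 ≅ Z^2.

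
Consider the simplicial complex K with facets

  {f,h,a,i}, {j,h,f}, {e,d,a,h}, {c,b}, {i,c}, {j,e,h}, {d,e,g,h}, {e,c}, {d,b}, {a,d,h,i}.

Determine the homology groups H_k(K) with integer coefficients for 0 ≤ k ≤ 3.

K has 10 vertices, 22 edges, 15 triangles, 4 3-simplices.
rank ∂_0 = 0, rank ∂_1 = 9 ⇒ b_0 = 10 − 0 − 9 = 1; all invariant factors of ∂_1 are 1 so no torsion. So H_0 ≅ Z.
rank ∂_1 = 9, rank ∂_2 = 11 ⇒ b_1 = 22 − 9 − 11 = 2; all invariant factors of ∂_2 are 1 so no torsion. So H_1 ≅ Z^2.
rank ∂_2 = 11, rank ∂_3 = 4 ⇒ b_2 = 15 − 11 − 4 = 0; all invariant factors of ∂_3 are 1 so no torsion. So H_2 ≅ 0.
rank ∂_3 = 4, rank ∂_4 = 0 ⇒ b_3 = 4 − 4 − 0 = 0. So H_3 ≅ 0.

H_0 = Z,  H_1 = Z^2,  H_2 = 0,  H_3 = 0.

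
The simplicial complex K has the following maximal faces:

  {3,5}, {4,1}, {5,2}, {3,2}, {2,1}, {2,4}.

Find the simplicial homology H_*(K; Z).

We work with the vertex ordering 1 < 2 < 3 < 4 < 5. The simplices of K, each written with vertices in increasing order, are:

  0-simplices (5): [1], [2], [3], [4], [5]
  1-simplices (6): [1,2], [1,4], [2,3], [2,4], [2,5], [3,5]

giving chain groups C_0 ≅ Z^5, C_1 ≅ Z^6.

Boundary ∂_1: C_1 → C_0 maps an edge to its endpoints' difference, ∂[p,q] = q − p.
As a 5×6 matrix over Z this has rank 4, with invariant factors (1,1,1,1).

From H_k ≅ ker(∂_k) / im(∂_{k+1}) we obtain:

  H_0: rank C_0 − rank ∂_1 = 5 − 4 = 1, and the invariant factors of ∂_1 are all 1, so H_0 ≅ Z.
  H_1: rank ker ∂_1 − rank ∂_2 = (6 − 4) − 0 = 2, and there is no ∂_2, so H_1 ≅ Z^2.

H_0 = Z,  H_1 = Z^2.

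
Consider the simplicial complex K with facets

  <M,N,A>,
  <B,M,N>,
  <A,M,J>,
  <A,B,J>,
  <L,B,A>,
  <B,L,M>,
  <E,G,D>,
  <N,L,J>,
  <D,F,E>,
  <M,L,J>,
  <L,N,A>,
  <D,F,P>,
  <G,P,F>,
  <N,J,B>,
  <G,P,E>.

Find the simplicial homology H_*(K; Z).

H_0 = Z^2,  H_1 = Z ⊕ Z/2,  H_2 = 0.

Take the total order A < B < D < E < F < G < J < L < M < N < P on the vertex set. Then K (dimension 2) consists of the simplices:

  0-simplices (11): A, B, D, E, F, G, J, L, M, N, P
  1-simplices (25): AB, AJ, AL, AM, AN, BJ, BL, BM, BN, DE, DF, DG, DP, EF, EG, EP, FG, FP, GP, JL, JM, JN, LM, LN, MN
  2-simplices (15): ABJ, ABL, AJM, ALN, AMN, BJN, BLM, BMN, DEF, DEG, DFP, EGP, FGP, JLM, JLN

so the chain groups are C_0 ≅ Z^11, C_1 ≅ Z^25, C_2 ≅ Z^15.

Boundary ∂_1: C_1 → C_0 sends each edge [p,q] (with p < q) to q − p. For instance
  ∂BJ = J − B.
This gives a 11×25 integer matrix of rank 9; reducing to Smith normal form yields diagonal entries (1,1,1,1,1,1,1,1,1).

Boundary ∂_2: C_2 → C_1 acts by ∂[p,q,r] = [q,r] − [p,r] + [p,q]. For instance
  ∂DEG = EG − DG + DE,
  ∂FGP = GP − FP + FG.
As a 25×15 matrix over Z this has rank 15, with invariant factors (1,1,1,1,1,1,1,1,1,1,1,1,1,1,2).

Reading off H_k = ker ∂_k / im ∂_{k+1}:

  H_0: rank C_0 − rank ∂_1 = 11 − 9 = 2, and the invariant factors of ∂_1 are all 1, so H_0 = Z^2.
  H_1: rank ker ∂_1 − rank ∂_2 = (25 − 9) − 15 = 1, and ∂_2 has invariant factor 2 > 1, so H_1 = Z ⊕ Z/2.
  H_2: rank ker ∂_2 − rank ∂_3 = (15 − 15) − 0 = 0, and there is no ∂_3, so H_2 = 0.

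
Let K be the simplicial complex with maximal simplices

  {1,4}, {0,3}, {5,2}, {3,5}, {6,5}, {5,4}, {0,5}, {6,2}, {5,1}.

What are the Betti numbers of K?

b_0 = 1, b_1 = 3.

Order the vertices as 0 < 1 < 2 < 3 < 4 < 5 < 6. Listing each simplex with vertices in this order, K has dimension 1 with simplices:

  0-simplices (7): [0], [1], [2], [3], [4], [5], [6]
  1-simplices (9): [0,3], [0,5], [1,4], [1,5], [2,5], [2,6], [3,5], [4,5], [5,6]

so the chain groups are C_0 ≅ Z^7, C_1 ≅ Z^9.

∂_1: C_1 → C_0 is given by ∂[p,q] = [q] − [p]. For instance
  ∂[2,6] = [6] − [2].
This gives a 7×9 integer matrix of rank 6; reducing to Smith normal form yields diagonal entries (1,1,1,1,1,1).

Now H_k = ker ∂_k / im ∂_{k+1}, so:

  H_0: rank C_0 − rank ∂_1 = 7 − 6 = 1, and the invariant factors of ∂_1 are all 1, so H_0 = Z.
  H_1: rank ker ∂_1 − rank ∂_2 = (9 − 6) − 0 = 3, and there is no ∂_2, so H_1 = Z^3.

(K is a triangulation of a wedge of 3 circles.)

Hence the Betti numbers are b_0 = 1, b_1 = 3.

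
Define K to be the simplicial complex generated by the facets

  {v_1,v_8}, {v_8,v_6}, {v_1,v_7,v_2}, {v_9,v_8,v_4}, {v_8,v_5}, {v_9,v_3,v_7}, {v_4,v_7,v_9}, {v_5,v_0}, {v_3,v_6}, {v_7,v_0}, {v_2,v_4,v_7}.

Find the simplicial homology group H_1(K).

H_1 = Z^3.

We work with the vertex ordering v_0 < v_1 < v_2 < v_3 < v_4 < v_5 < v_6 < v_7 < v_8 < v_9. The simplices of K, each written with vertices in increasing order, are:

  0-simplices (10): [v_0], [v_1], [v_2], [v_3], [v_4], [v_5], [v_6], [v_7], [v_8], [v_9]
  1-simplices (17): (17 of them)
  2-simplices (5): [v_1,v_2,v_7], [v_2,v_4,v_7], [v_3,v_7,v_9], [v_4,v_7,v_9], [v_4,v_8,v_9]

so the chain groups are C_0 ≅ Z^10, C_1 ≅ Z^17, C_2 ≅ Z^5.

∂_1: C_1 → C_0 sends each edge [p,q] (with p < q) to q − p. For instance
  ∂[v_1,v_8] = [v_8] − [v_1].
The resulting 10×17 matrix has rank 9, and its Smith normal form has invariant factors (1,1,1,1,1,1,1,1,1).

The boundary map ∂_2: C_2 → C_1 sends each 2-simplex [p,q,r] to [q,r] − [p,r] + [p,q]. For instance
  ∂[v_2,v_4,v_7] = [v_4,v_7] − [v_2,v_7] + [v_2,v_4],
  ∂[v_1,v_2,v_7] = [v_2,v_7] − [v_1,v_7] + [v_1,v_2].
As a 17×5 matrix over Z this has rank 5, with invariant factors (1,1,1,1,1).

From H_k ≅ ker(∂_k) / im(∂_{k+1}) we obtain:

  H_1: rank ker ∂_1 − rank ∂_2 = (17 − 9) − 5 = 3, and the invariant factors of ∂_2 are all 1, so H_1 ≅ Z^3.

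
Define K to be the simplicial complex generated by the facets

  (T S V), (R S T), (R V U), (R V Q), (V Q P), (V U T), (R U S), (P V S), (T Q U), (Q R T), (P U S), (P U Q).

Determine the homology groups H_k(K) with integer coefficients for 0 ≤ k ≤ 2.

H_0 = Z,  H_1 = Z/2,  H_2 = 0.

Fix the vertex order P < Q < R < S < T < U < V and write every simplex with vertices in increasing order. Then dim K = 2 and the simplices of K are:

  0-simplices (7): P, Q, R, S, T, U, V
  1-simplices (18): PQ, PS, PU, PV, QR, QT, QU, QV, RS, RT, RU, RV, ST, SU, SV, TU, TV, UV
  2-simplices (12): PQU, PQV, PSU, PSV, QRT, QRV, QTU, RST, RSU, RUV, STV, TUV

Hence C_0 ≅ Z^7, C_1 ≅ Z^18, C_2 ≅ Z^12.

The boundary map ∂_1: C_1 → C_0 is given by ∂[p,q] = [q] − [p]. For instance
  ∂TV = V − T.
The 7×18 boundary matrix has rank 6 and Smith normal form diag(1,1,1,1,1,1).

Boundary ∂_2: C_2 → C_1 sends each 2-simplex [p,q,r] to [q,r] − [p,r] + [p,q]. For instance
  ∂STV = TV − SV + ST,
  ∂PQV = QV − PV + PQ.
The 18×12 boundary matrix has rank 12 and Smith normal form diag(1,1,1,1,1,1,1,1,1,1,1,2).

From H_k ≅ ker(∂_k) / im(∂_{k+1}) we obtain:

  H_0: rank C_0 − rank ∂_1 = 7 − 6 = 1, and the invariant factors of ∂_1 are all 1, so H_0 = Z.
  H_1: rank ker ∂_1 − rank ∂_2 = (18 − 6) − 12 = 0, and ∂_2 has invariant factor 2 > 1, so H_1 = Z/2.
  H_2: rank ker ∂_2 − rank ∂_3 = (12 − 12) − 0 = 0, and there is no ∂_3, so H_2 = 0.

As a check, the Euler characteristic is 7 − 18 + 12 = 1, which agrees with 1 − 0 + 0 = 1.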